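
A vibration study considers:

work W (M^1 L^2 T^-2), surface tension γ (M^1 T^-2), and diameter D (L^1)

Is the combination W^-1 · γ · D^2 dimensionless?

yes

Sum the exponent of each base dimension across the product:
  M: −[W]_M + [γ]_M + 2·[D]_M = −(1) + (1) + 2·(0) = 0
  L: −[W]_L + [γ]_L + 2·[D]_L = −(2) + (0) + 2·(1) = 0
  T: −[W]_T + [γ]_T + 2·[D]_T = −(-2) + (-2) + 2·(0) = 0
All base exponents vanish — dimensionless.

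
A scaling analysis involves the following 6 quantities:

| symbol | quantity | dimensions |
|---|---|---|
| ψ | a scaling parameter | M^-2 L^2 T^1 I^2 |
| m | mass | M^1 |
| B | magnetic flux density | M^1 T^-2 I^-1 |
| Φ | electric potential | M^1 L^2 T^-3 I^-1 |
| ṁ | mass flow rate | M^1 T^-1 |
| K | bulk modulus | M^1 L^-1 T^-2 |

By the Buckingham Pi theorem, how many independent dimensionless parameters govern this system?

There are 6 variables and 4 base dimensions (M, L, T, I).
The dimension matrix has rank 4.
Independent dimensionless groups: 6 − 4 = 2.

2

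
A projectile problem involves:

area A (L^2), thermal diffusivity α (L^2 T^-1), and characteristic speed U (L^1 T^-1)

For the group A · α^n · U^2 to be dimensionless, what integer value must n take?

-2

Balance the L exponent: (2)·n from α, plus (2) + 2·(1) = 4 from the rest, must sum to zero.
2n + 4 = 0, so n = -2.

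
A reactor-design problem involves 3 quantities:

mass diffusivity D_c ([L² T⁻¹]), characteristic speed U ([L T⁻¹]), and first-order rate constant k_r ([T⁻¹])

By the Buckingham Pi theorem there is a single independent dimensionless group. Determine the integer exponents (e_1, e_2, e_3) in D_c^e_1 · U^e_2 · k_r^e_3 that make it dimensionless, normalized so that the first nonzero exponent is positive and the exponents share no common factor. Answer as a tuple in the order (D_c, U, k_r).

L: e_1·(2) + e_2·(1) + e_3·(0) = 0
T: e_1·(-1) + e_2·(-1) + e_3·(-1) = 0
Solving this homogeneous linear system for the smallest-integer solution (first nonzero entry positive) gives (1, -2, 1).

(1, -2, 1)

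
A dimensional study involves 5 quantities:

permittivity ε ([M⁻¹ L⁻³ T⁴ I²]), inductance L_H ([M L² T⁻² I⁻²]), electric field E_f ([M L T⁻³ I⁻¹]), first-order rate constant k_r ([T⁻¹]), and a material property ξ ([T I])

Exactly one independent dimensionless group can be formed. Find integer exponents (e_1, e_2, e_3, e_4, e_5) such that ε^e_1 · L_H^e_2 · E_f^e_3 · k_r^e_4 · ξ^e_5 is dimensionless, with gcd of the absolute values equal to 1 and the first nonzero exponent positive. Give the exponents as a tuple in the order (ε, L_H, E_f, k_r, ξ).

M: e_1·(-1) + e_2·(1) + e_3·(1) + e_4·(0) + e_5·(0) = 0
L: e_1·(-3) + e_2·(2) + e_3·(1) + e_4·(0) + e_5·(0) = 0
T: e_1·(4) + e_2·(-2) + e_3·(-3) + e_4·(-1) + e_5·(1) = 0
I: e_1·(2) + e_2·(-2) + e_3·(-1) + e_4·(0) + e_5·(1) = 0
Solving this homogeneous linear system for the smallest-integer solution (first nonzero entry positive) gives (1, 2, -1, 4, 1).

(1, 2, -1, 4, 1)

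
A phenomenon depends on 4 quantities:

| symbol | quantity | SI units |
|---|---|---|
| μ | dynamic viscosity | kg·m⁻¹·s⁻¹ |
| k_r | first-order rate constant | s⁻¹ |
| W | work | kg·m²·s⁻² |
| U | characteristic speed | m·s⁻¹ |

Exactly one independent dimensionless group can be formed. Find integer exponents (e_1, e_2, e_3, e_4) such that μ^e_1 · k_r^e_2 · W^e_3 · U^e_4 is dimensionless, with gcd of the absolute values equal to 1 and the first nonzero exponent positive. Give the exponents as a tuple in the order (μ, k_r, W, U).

M: e_1·(1) + e_2·(0) + e_3·(1) + e_4·(0) = 0
L: e_1·(-1) + e_2·(0) + e_3·(2) + e_4·(1) = 0
T: e_1·(-1) + e_2·(-1) + e_3·(-2) + e_4·(-1) = 0
Solving this homogeneous linear system for the smallest-integer solution (first nonzero entry positive) gives (1, -2, -1, 3).

(1, -2, -1, 3)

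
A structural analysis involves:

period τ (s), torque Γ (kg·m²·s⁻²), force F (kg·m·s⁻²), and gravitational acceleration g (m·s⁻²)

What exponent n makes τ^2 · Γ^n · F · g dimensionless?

Balance the M exponent: (1)·n from Γ, plus 2·(0) + (1) + (0) = 1 from the rest, must sum to zero.
n + 1 = 0, so n = -1.

-1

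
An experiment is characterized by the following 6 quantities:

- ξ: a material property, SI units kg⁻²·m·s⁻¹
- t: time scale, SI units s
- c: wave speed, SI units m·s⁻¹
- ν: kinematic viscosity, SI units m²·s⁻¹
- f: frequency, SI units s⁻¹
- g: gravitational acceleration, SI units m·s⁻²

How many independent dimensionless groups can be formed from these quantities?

There are 6 variables and 3 base dimensions (M, L, T).
The dimension matrix has rank 3.
Independent dimensionless groups: 6 − 3 = 3.

3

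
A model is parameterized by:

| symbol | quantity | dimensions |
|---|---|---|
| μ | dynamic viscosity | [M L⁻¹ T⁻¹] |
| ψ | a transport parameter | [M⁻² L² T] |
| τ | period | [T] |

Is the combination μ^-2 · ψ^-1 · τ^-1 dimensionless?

Sum the exponent of each base dimension across the product:
  M: −2·[μ]_M − [ψ]_M − [τ]_M = −2·(1) − (-2) − (0) = 0
  L: −2·[μ]_L − [ψ]_L − [τ]_L = −2·(-1) − (2) − (0) = 0
  T: −2·[μ]_T − [ψ]_T − [τ]_T = −2·(-1) − (1) − (1) = 0
All base exponents vanish — dimensionless.

yes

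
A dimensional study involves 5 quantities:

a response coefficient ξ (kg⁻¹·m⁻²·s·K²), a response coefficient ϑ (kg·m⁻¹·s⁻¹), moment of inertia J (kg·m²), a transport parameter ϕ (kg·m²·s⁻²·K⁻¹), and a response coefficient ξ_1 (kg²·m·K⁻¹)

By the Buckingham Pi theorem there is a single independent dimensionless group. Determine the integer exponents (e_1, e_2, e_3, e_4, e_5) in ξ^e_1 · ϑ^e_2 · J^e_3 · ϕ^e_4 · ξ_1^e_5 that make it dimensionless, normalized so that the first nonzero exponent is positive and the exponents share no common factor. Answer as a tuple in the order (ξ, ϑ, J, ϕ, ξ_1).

M: e_1·(-1) + e_2·(1) + e_3·(1) + e_4·(1) + e_5·(2) = 0
L: e_1·(-2) + e_2·(-1) + e_3·(2) + e_4·(2) + e_5·(1) = 0
T: e_1·(1) + e_2·(-1) + e_3·(0) + e_4·(-2) + e_5·(0) = 0
Θ: e_1·(2) + e_2·(0) + e_3·(0) + e_4·(-1) + e_5·(-1) = 0
Solving this homogeneous linear system for the smallest-integer solution (first nonzero entry positive) gives (1, -1, -1, 1, 1).

(1, -1, -1, 1, 1)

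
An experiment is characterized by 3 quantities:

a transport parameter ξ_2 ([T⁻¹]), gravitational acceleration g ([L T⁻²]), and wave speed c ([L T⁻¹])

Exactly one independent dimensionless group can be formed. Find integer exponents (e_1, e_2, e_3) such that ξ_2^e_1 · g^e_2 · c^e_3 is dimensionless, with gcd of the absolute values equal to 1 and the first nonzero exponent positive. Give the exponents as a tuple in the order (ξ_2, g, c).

L: e_1·(0) + e_2·(1) + e_3·(1) = 0
T: e_1·(-1) + e_2·(-2) + e_3·(-1) = 0
Solving this homogeneous linear system for the smallest-integer solution (first nonzero entry positive) gives (1, -1, 1).

(1, -1, 1)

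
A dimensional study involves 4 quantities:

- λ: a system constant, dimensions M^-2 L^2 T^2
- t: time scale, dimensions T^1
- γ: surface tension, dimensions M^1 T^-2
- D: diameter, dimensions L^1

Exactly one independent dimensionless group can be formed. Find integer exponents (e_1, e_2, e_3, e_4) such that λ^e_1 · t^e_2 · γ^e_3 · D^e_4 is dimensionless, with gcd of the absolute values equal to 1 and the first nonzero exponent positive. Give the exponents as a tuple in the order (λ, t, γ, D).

(1, 2, 2, -2)

M: e_1·(-2) + e_2·(0) + e_3·(1) + e_4·(0) = 0
L: e_1·(2) + e_2·(0) + e_3·(0) + e_4·(1) = 0
T: e_1·(2) + e_2·(1) + e_3·(-2) + e_4·(0) = 0
Solving this homogeneous linear system for the smallest-integer solution (first nonzero entry positive) gives (1, 2, 2, -2).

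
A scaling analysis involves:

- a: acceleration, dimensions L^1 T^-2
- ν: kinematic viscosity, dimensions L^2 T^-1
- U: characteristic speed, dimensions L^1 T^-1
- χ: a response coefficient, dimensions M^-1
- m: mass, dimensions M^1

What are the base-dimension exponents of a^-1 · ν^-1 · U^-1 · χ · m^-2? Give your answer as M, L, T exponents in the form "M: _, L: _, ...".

Collect each base-dimension exponent across the product:
  M: −(0) − (0) − (0) + (-1) − 2·(1) = -3
  L: −(1) − (2) − (1) + (0) − 2·(0) = -4
  T: −(-2) − (-1) − (-1) + (0) − 2·(0) = 4
So the dimensions are [M⁻³ L⁻⁴ T⁴].

M: -3, L: -4, T: 4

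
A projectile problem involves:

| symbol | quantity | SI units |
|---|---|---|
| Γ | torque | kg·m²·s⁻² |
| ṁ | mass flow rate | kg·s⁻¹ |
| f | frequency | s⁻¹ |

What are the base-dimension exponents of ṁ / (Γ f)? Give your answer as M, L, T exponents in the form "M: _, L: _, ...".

Collect each base-dimension exponent across the product:
  M: −(1) + (1) − (0) = 0
  L: −(2) + (0) − (0) = -2
  T: −(-2) + (-1) − (-1) = 2
So the dimensions are [L⁻² T²].

M: 0, L: -2, T: 2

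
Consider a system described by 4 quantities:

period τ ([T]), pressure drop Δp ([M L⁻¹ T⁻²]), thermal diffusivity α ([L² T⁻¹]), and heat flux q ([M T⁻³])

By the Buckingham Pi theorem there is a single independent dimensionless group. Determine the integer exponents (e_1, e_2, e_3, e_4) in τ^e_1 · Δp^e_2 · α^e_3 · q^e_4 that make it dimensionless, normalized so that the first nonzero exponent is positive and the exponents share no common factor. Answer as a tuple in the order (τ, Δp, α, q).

M: e_1·(0) + e_2·(1) + e_3·(0) + e_4·(1) = 0
L: e_1·(0) + e_2·(-1) + e_3·(2) + e_4·(0) = 0
T: e_1·(1) + e_2·(-2) + e_3·(-1) + e_4·(-3) = 0
Solving this homogeneous linear system for the smallest-integer solution (first nonzero entry positive) gives (1, -2, -1, 2).

(1, -2, -1, 2)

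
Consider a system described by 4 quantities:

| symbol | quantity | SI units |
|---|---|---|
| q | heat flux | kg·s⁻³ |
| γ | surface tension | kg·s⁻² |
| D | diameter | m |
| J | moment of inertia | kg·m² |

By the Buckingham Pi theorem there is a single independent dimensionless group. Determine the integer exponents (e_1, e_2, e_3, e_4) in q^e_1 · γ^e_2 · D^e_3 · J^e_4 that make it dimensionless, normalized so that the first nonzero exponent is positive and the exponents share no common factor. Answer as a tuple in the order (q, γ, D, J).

(2, -3, -2, 1)

M: e_1·(1) + e_2·(1) + e_3·(0) + e_4·(1) = 0
L: e_1·(0) + e_2·(0) + e_3·(1) + e_4·(2) = 0
T: e_1·(-3) + e_2·(-2) + e_3·(0) + e_4·(0) = 0
Solving this homogeneous linear system for the smallest-integer solution (first nonzero entry positive) gives (2, -3, -2, 1).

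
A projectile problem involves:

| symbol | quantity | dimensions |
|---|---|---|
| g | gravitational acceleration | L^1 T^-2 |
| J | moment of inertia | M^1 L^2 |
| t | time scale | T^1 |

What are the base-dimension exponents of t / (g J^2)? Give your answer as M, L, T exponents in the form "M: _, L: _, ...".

Collect each base-dimension exponent across the product:
  M: −(0) − 2·(1) + (0) = -2
  L: −(1) − 2·(2) + (0) = -5
  T: −(-2) − 2·(0) + (1) = 3
So the dimensions are [M⁻² L⁻⁵ T³].

M: -2, L: -5, T: 3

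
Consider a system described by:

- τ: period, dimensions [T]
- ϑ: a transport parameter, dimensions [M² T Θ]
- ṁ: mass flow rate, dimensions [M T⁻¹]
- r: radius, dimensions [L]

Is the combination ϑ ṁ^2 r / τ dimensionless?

Sum the exponent of each base dimension across the product:
  M: −[τ]_M + [ϑ]_M + 2·[ṁ]_M + [r]_M = −(0) + (2) + 2·(1) + (0) = 4
  L: −[τ]_L + [ϑ]_L + 2·[ṁ]_L + [r]_L = −(0) + (0) + 2·(0) + (1) = 1
  T: −[τ]_T + [ϑ]_T + 2·[ṁ]_T + [r]_T = −(1) + (1) + 2·(-1) + (0) = -2
  Θ: −[τ]_Θ + [ϑ]_Θ + 2·[ṁ]_Θ + [r]_Θ = −(0) + (1) + 2·(0) + (0) = 1
Net dimensions [M⁴ L T⁻² Θ] ≠ [1] — not dimensionless.

no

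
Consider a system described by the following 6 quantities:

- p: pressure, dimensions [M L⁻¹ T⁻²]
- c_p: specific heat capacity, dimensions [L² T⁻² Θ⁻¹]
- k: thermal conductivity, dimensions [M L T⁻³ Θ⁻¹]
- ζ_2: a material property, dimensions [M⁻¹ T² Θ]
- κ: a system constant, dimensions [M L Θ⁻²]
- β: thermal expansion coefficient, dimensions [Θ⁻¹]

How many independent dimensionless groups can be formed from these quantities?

2

There are 6 variables and 4 base dimensions (M, L, T, Θ).
The dimension matrix has rank 4.
Independent dimensionless groups: 6 − 4 = 2.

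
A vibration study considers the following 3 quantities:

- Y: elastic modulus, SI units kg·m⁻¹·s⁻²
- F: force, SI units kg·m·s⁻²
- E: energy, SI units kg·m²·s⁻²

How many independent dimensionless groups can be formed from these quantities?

1

There are 3 variables and 3 base dimensions (M, L, T).
The dimension matrix has rank 2 (less than 3: the dimension vectors are linearly dependent).
Independent dimensionless groups: 3 − 2 = 1.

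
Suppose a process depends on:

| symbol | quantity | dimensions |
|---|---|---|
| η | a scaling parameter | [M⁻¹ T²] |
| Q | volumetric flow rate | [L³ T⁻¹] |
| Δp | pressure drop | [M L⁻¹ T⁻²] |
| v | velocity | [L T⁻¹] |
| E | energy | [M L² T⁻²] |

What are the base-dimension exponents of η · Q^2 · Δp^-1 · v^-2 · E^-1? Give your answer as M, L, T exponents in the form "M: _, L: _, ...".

M: -3, L: 3, T: 6

Collect each base-dimension exponent across the product:
  M: (-1) + 2·(0) − (1) − 2·(0) − (1) = -3
  L: (0) + 2·(3) − (-1) − 2·(1) − (2) = 3
  T: (2) + 2·(-1) − (-2) − 2·(-1) − (-2) = 6
So the dimensions are [M⁻³ L³ T⁶].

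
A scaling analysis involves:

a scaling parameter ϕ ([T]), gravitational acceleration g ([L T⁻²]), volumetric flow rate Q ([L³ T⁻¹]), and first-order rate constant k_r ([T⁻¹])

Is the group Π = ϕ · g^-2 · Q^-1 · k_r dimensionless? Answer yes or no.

Sum the exponent of each base dimension across the product:
  L: [ϕ]_L − 2·[g]_L − [Q]_L + [k_r]_L = (0) − 2·(1) − (3) + (0) = -5
  T: [ϕ]_T − 2·[g]_T − [Q]_T + [k_r]_T = (1) − 2·(-2) − (-1) + (-1) = 5
Net dimensions [L⁻⁵ T⁵] ≠ [1] — not dimensionless.

no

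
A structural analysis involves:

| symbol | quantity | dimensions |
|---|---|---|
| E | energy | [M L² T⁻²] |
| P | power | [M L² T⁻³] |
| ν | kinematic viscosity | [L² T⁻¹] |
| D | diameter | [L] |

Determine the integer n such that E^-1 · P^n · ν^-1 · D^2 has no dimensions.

Balance the M exponent: (1)·n from P, plus −(1) − (0) + 2·(0) = -1 from the rest, must sum to zero.
n − 1 = 0, so n = 1.

1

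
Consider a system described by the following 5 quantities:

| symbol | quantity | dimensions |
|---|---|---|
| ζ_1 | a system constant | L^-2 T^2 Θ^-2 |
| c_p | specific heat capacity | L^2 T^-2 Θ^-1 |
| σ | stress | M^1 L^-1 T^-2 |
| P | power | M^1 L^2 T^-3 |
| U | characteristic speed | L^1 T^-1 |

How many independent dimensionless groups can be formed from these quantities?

There are 5 variables and 4 base dimensions (M, L, T, Θ).
The dimension matrix has rank 4.
Independent dimensionless groups: 5 − 4 = 1.

1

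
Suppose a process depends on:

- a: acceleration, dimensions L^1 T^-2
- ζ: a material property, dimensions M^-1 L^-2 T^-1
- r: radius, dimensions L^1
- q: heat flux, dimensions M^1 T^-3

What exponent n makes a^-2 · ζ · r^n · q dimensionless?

Balance the L exponent: (1)·n from r, plus −2·(1) + (-2) + (0) = -4 from the rest, must sum to zero.
n − 4 = 0, so n = 4.

4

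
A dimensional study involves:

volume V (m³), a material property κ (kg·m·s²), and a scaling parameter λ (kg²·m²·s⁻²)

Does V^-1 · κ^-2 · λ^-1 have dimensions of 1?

no

Sum the exponent of each base dimension across the product:
  M: −[V]_M − 2·[κ]_M − [λ]_M = −(0) − 2·(1) − (2) = -4
  L: −[V]_L − 2·[κ]_L − [λ]_L = −(3) − 2·(1) − (2) = -7
  T: −[V]_T − 2·[κ]_T − [λ]_T = −(0) − 2·(2) − (-2) = -2
Net dimensions [M⁻⁴ L⁻⁷ T⁻²] ≠ [1] — not dimensionless.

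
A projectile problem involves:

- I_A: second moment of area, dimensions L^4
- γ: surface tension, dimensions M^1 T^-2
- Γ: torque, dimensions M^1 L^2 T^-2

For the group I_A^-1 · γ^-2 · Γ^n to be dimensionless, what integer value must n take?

2

Balance the M exponent: (1)·n from Γ, plus −(0) − 2·(1) = -2 from the rest, must sum to zero.
n − 2 = 0, so n = 2.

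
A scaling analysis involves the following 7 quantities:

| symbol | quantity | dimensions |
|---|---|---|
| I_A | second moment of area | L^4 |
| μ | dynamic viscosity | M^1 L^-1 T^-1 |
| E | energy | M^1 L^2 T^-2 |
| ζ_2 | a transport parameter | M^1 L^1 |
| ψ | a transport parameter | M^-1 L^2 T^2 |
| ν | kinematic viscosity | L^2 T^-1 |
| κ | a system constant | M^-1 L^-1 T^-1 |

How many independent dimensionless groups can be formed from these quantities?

4

There are 7 variables and 3 base dimensions (M, L, T).
The dimension matrix has rank 3.
Independent dimensionless groups: 7 − 3 = 4.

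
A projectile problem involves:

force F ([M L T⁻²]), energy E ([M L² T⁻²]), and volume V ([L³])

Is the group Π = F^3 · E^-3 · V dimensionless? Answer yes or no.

Sum the exponent of each base dimension across the product:
  M: 3·[F]_M − 3·[E]_M + [V]_M = 3·(1) − 3·(1) + (0) = 0
  L: 3·[F]_L − 3·[E]_L + [V]_L = 3·(1) − 3·(2) + (3) = 0
  T: 3·[F]_T − 3·[E]_T + [V]_T = 3·(-2) − 3·(-2) + (0) = 0
All base exponents vanish — dimensionless.

yes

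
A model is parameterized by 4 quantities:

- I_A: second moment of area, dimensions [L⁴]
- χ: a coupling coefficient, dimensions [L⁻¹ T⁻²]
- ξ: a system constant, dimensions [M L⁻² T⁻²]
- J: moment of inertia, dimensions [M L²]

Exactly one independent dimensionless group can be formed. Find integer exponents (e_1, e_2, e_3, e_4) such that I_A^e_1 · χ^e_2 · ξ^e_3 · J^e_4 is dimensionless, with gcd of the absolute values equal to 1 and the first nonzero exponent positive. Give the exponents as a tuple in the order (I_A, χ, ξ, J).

M: e_1·(0) + e_2·(0) + e_3·(1) + e_4·(1) = 0
L: e_1·(4) + e_2·(-1) + e_3·(-2) + e_4·(2) = 0
T: e_1·(0) + e_2·(-2) + e_3·(-2) + e_4·(0) = 0
Solving this homogeneous linear system for the smallest-integer solution (first nonzero entry positive) gives (3, -4, 4, -4).

(3, -4, 4, -4)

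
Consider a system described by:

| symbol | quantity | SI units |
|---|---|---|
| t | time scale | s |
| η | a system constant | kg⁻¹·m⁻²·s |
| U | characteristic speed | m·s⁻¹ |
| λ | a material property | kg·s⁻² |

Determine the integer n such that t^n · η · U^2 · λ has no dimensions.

Balance the T exponent: (1)·n from t, plus (1) + 2·(-1) + (-2) = -3 from the rest, must sum to zero.
n − 3 = 0, so n = 3.

3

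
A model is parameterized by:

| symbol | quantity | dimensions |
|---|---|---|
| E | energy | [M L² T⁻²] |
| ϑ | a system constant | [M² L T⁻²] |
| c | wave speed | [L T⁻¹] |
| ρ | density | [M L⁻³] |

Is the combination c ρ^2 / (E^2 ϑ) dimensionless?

Sum the exponent of each base dimension across the product:
  M: −2·[E]_M − [ϑ]_M + [c]_M + 2·[ρ]_M = −2·(1) − (2) + (0) + 2·(1) = -2
  L: −2·[E]_L − [ϑ]_L + [c]_L + 2·[ρ]_L = −2·(2) − (1) + (1) + 2·(-3) = -10
  T: −2·[E]_T − [ϑ]_T + [c]_T + 2·[ρ]_T = −2·(-2) − (-2) + (-1) + 2·(0) = 5
Net dimensions [M⁻² L⁻¹⁰ T⁵] ≠ [1] — not dimensionless.

no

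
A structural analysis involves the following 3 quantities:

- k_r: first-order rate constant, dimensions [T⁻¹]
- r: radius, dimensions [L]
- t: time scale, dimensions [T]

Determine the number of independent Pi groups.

There are 3 variables and 2 base dimensions (L, T).
The dimension matrix has rank 2.
Independent dimensionless groups: 3 − 2 = 1.

1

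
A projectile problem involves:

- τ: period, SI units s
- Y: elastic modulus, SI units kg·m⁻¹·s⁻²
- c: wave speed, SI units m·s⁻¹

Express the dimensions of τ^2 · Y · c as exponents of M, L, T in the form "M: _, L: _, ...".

M: 1, L: 0, T: -1

Collect each base-dimension exponent across the product:
  M: 2·(0) + (1) + (0) = 1
  L: 2·(0) + (-1) + (1) = 0
  T: 2·(1) + (-2) + (-1) = -1
So the dimensions are [M T⁻¹].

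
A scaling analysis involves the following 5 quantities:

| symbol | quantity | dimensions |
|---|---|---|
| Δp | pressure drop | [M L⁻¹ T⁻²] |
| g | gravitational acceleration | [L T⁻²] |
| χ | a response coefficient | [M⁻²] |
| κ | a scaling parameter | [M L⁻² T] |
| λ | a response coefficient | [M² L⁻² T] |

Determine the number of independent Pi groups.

2

There are 5 variables and 3 base dimensions (M, L, T).
The dimension matrix has rank 3.
Independent dimensionless groups: 5 − 3 = 2.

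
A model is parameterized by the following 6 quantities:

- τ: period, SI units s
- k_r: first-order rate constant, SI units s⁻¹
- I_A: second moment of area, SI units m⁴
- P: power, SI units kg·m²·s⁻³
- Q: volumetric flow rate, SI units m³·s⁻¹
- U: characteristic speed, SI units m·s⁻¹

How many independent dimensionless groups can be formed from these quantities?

3

There are 6 variables and 3 base dimensions (M, L, T).
The dimension matrix has rank 3.
Independent dimensionless groups: 6 − 3 = 3.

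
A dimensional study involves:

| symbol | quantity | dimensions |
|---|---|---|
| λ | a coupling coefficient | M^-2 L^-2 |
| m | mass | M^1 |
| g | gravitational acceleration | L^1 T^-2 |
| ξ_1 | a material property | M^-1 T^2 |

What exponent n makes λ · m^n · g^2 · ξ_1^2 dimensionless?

4

Balance the M exponent: (1)·n from m, plus (-2) + 2·(0) + 2·(-1) = -4 from the rest, must sum to zero.
n − 4 = 0, so n = 4.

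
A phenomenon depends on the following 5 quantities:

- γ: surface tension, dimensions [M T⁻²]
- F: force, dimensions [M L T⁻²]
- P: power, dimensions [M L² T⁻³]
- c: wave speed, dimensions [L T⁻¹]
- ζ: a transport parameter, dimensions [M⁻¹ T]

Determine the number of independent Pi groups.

2

There are 5 variables and 3 base dimensions (M, L, T).
The dimension matrix has rank 3.
Independent dimensionless groups: 5 − 3 = 2.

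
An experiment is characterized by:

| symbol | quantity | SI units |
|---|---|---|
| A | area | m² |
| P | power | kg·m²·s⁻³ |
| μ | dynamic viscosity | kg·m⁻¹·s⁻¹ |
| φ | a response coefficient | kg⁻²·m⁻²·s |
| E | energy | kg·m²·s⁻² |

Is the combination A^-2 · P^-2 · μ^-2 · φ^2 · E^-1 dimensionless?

Sum the exponent of each base dimension across the product:
  M: −2·[A]_M − 2·[P]_M − 2·[μ]_M + 2·[φ]_M − [E]_M = −2·(0) − 2·(1) − 2·(1) + 2·(-2) − (1) = -9
  L: −2·[A]_L − 2·[P]_L − 2·[μ]_L + 2·[φ]_L − [E]_L = −2·(2) − 2·(2) − 2·(-1) + 2·(-2) − (2) = -12
  T: −2·[A]_T − 2·[P]_T − 2·[μ]_T + 2·[φ]_T − [E]_T = −2·(0) − 2·(-3) − 2·(-1) + 2·(1) − (-2) = 12
Net dimensions [M⁻⁹ L⁻¹² T¹²] ≠ [1] — not dimensionless.

no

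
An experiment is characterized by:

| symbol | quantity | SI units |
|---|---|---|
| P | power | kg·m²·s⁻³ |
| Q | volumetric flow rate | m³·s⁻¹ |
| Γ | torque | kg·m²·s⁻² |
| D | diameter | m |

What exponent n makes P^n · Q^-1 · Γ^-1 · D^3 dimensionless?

1

Balance the M exponent: (1)·n from P, plus −(0) − (1) + 3·(0) = -1 from the rest, must sum to zero.
n − 1 = 0, so n = 1.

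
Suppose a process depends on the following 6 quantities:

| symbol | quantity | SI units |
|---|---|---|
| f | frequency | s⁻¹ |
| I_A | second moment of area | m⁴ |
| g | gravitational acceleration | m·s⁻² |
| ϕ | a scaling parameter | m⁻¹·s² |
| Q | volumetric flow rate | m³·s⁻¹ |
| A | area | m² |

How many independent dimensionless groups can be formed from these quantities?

There are 6 variables and 2 base dimensions (L, T).
The dimension matrix has rank 2.
Independent dimensionless groups: 6 − 2 = 4.

4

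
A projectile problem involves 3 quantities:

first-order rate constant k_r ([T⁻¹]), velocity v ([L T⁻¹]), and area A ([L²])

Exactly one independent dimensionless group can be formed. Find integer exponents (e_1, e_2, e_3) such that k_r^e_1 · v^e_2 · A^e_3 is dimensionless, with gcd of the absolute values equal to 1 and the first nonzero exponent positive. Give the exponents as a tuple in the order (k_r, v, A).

(2, -2, 1)

L: e_1·(0) + e_2·(1) + e_3·(2) = 0
T: e_1·(-1) + e_2·(-1) + e_3·(0) = 0
Solving this homogeneous linear system for the smallest-integer solution (first nonzero entry positive) gives (2, -2, 1).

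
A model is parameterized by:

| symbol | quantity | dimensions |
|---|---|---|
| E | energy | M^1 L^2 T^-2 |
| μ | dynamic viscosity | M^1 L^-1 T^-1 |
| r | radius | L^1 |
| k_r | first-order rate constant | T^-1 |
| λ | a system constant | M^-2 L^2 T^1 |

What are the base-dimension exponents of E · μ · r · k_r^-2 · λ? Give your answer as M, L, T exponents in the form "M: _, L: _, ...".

M: 0, L: 4, T: 0

Collect each base-dimension exponent across the product:
  M: (1) + (1) + (0) − 2·(0) + (-2) = 0
  L: (2) + (-1) + (1) − 2·(0) + (2) = 4
  T: (-2) + (-1) + (0) − 2·(-1) + (1) = 0
So the dimensions are [L⁴].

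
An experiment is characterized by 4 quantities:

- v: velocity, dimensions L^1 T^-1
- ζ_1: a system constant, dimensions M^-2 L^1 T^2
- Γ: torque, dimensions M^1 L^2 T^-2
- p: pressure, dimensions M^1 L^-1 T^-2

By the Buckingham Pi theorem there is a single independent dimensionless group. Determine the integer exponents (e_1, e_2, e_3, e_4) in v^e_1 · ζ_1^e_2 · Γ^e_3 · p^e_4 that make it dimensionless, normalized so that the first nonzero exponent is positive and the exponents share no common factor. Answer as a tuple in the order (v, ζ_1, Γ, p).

(2, -1, -1, -1)

M: e_1·(0) + e_2·(-2) + e_3·(1) + e_4·(1) = 0
L: e_1·(1) + e_2·(1) + e_3·(2) + e_4·(-1) = 0
T: e_1·(-1) + e_2·(2) + e_3·(-2) + e_4·(-2) = 0
Solving this homogeneous linear system for the smallest-integer solution (first nonzero entry positive) gives (2, -1, -1, -1).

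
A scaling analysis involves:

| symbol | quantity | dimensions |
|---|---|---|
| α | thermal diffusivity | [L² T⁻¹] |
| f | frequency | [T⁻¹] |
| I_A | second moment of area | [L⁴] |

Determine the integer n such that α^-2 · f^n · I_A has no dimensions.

2

Balance the T exponent: (-1)·n from f, plus −2·(-1) + (0) = 2 from the rest, must sum to zero.
−n + 2 = 0, so n = 2.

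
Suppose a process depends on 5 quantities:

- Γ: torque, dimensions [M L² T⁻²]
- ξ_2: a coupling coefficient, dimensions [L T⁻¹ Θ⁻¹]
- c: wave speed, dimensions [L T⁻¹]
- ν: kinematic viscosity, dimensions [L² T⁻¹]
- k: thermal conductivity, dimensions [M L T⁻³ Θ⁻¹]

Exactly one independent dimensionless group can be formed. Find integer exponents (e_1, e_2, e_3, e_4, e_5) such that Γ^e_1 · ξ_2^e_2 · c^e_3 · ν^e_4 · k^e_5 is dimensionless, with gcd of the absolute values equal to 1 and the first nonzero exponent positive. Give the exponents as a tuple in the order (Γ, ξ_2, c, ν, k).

M: e_1·(1) + e_2·(0) + e_3·(0) + e_4·(0) + e_5·(1) = 0
L: e_1·(2) + e_2·(1) + e_3·(1) + e_4·(2) + e_5·(1) = 0
T: e_1·(-2) + e_2·(-1) + e_3·(-1) + e_4·(-1) + e_5·(-3) = 0
Θ: e_1·(0) + e_2·(-1) + e_3·(0) + e_4·(0) + e_5·(-1) = 0
Solving this homogeneous linear system for the smallest-integer solution (first nonzero entry positive) gives (1, 1, 2, -2, -1).

(1, 1, 2, -2, -1)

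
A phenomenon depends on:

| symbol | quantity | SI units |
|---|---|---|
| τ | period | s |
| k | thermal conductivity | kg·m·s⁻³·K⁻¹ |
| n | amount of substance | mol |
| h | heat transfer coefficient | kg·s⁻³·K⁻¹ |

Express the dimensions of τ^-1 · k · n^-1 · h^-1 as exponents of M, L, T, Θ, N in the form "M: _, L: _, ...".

M: 0, L: 1, T: -1, Θ: 0, N: -1

Collect each base-dimension exponent across the product:
  M: −(0) + (1) − (0) − (1) = 0
  L: −(0) + (1) − (0) − (0) = 1
  T: −(1) + (-3) − (0) − (-3) = -1
  Θ: −(0) + (-1) − (0) − (-1) = 0
  N: −(0) + (0) − (1) − (0) = -1
So the dimensions are [L T⁻¹ N⁻¹].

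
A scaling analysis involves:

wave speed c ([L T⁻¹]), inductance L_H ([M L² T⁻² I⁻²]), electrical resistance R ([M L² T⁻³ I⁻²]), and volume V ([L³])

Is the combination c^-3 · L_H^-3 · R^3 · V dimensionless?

Sum the exponent of each base dimension across the product:
  M: −3·[c]_M − 3·[L_H]_M + 3·[R]_M + [V]_M = −3·(0) − 3·(1) + 3·(1) + (0) = 0
  L: −3·[c]_L − 3·[L_H]_L + 3·[R]_L + [V]_L = −3·(1) − 3·(2) + 3·(2) + (3) = 0
  T: −3·[c]_T − 3·[L_H]_T + 3·[R]_T + [V]_T = −3·(-1) − 3·(-2) + 3·(-3) + (0) = 0
  I: −3·[c]_I − 3·[L_H]_I + 3·[R]_I + [V]_I = −3·(0) − 3·(-2) + 3·(-2) + (0) = 0
All base exponents vanish — dimensionless.

yes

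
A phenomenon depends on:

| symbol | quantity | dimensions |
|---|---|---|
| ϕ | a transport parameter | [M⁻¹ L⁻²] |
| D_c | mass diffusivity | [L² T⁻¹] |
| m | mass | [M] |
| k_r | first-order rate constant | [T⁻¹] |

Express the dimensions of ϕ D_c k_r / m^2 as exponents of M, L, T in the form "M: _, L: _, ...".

Collect each base-dimension exponent across the product:
  M: (-1) + (0) − 2·(1) + (0) = -3
  L: (-2) + (2) − 2·(0) + (0) = 0
  T: (0) + (-1) − 2·(0) + (-1) = -2
So the dimensions are [M⁻³ T⁻²].

M: -3, L: 0, T: -2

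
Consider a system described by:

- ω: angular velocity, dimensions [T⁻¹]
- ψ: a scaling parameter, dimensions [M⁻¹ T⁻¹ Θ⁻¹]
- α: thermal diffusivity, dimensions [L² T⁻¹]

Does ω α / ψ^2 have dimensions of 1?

Sum the exponent of each base dimension across the product:
  M: [ω]_M − 2·[ψ]_M + [α]_M = (0) − 2·(-1) + (0) = 2
  L: [ω]_L − 2·[ψ]_L + [α]_L = (0) − 2·(0) + (2) = 2
  T: [ω]_T − 2·[ψ]_T + [α]_T = (-1) − 2·(-1) + (-1) = 0
  Θ: [ω]_Θ − 2·[ψ]_Θ + [α]_Θ = (0) − 2·(-1) + (0) = 2
Net dimensions [M² L² Θ²] ≠ [1] — not dimensionless.

no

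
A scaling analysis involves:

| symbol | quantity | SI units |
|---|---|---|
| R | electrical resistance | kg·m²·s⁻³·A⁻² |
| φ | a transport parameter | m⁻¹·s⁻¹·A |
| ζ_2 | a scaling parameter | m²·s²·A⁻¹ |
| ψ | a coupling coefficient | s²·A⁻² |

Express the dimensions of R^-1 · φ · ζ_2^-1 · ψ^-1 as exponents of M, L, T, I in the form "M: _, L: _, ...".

Collect each base-dimension exponent across the product:
  M: −(1) + (0) − (0) − (0) = -1
  L: −(2) + (-1) − (2) − (0) = -5
  T: −(-3) + (-1) − (2) − (2) = -2
  I: −(-2) + (1) − (-1) − (-2) = 6
So the dimensions are [M⁻¹ L⁻⁵ T⁻² I⁶].

M: -1, L: -5, T: -2, I: 6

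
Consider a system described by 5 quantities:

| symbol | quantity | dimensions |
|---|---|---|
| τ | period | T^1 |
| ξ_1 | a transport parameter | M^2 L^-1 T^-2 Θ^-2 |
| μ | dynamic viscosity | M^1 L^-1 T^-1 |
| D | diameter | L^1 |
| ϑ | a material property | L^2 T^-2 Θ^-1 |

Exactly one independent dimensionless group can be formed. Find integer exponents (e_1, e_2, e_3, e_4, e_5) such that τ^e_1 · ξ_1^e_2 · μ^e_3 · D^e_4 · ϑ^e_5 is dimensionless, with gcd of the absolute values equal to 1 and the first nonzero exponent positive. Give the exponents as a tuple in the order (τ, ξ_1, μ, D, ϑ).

(4, -1, 2, -3, 2)

M: e_1·(0) + e_2·(2) + e_3·(1) + e_4·(0) + e_5·(0) = 0
L: e_1·(0) + e_2·(-1) + e_3·(-1) + e_4·(1) + e_5·(2) = 0
T: e_1·(1) + e_2·(-2) + e_3·(-1) + e_4·(0) + e_5·(-2) = 0
Θ: e_1·(0) + e_2·(-2) + e_3·(0) + e_4·(0) + e_5·(-1) = 0
Solving this homogeneous linear system for the smallest-integer solution (first nonzero entry positive) gives (4, -1, 2, -3, 2).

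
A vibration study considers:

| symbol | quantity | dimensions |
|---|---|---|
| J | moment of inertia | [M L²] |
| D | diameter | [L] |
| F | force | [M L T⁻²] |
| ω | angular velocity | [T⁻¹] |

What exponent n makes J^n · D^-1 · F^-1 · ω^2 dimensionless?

1

Balance the M exponent: (1)·n from J, plus −(0) − (1) + 2·(0) = -1 from the rest, must sum to zero.
n − 1 = 0, so n = 1.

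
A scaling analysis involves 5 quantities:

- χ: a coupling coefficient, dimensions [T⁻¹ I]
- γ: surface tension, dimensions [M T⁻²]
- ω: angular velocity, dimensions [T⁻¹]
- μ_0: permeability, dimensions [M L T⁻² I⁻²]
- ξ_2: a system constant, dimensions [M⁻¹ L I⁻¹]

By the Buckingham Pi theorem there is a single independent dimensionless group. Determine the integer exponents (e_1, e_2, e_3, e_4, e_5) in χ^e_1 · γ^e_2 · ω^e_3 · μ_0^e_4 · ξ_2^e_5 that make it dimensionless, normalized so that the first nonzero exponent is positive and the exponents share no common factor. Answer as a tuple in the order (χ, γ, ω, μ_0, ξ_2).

(1, -2, 1, 1, -1)

M: e_1·(0) + e_2·(1) + e_3·(0) + e_4·(1) + e_5·(-1) = 0
L: e_1·(0) + e_2·(0) + e_3·(0) + e_4·(1) + e_5·(1) = 0
T: e_1·(-1) + e_2·(-2) + e_3·(-1) + e_4·(-2) + e_5·(0) = 0
I: e_1·(1) + e_2·(0) + e_3·(0) + e_4·(-2) + e_5·(-1) = 0
Solving this homogeneous linear system for the smallest-integer solution (first nonzero entry positive) gives (1, -2, 1, 1, -1).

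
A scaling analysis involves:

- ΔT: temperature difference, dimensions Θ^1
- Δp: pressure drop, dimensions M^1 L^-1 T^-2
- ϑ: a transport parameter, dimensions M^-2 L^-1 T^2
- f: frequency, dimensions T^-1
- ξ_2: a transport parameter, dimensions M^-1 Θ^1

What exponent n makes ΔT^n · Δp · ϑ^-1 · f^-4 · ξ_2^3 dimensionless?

-3

Balance the Θ exponent: (1)·n from ΔT, plus (0) − (0) − 4·(0) + 3·(1) = 3 from the rest, must sum to zero.
n + 3 = 0, so n = -3.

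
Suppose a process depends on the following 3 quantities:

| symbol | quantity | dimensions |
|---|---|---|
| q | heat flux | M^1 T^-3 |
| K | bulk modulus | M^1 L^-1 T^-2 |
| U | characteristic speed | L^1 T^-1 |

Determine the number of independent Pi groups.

There are 3 variables and 3 base dimensions (M, L, T).
The dimension matrix has rank 2 (less than 3: the dimension vectors are linearly dependent).
Independent dimensionless groups: 3 − 2 = 1.

1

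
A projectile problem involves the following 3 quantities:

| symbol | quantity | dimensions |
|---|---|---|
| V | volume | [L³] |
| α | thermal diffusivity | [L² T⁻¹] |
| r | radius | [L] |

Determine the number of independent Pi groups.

There are 3 variables and 2 base dimensions (L, T).
The dimension matrix has rank 2.
Independent dimensionless groups: 3 − 2 = 1.

1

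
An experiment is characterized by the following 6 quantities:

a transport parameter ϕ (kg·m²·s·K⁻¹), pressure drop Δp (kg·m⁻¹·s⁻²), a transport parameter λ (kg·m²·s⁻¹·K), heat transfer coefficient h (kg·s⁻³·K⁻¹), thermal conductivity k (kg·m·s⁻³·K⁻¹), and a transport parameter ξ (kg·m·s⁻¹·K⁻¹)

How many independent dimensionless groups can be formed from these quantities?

There are 6 variables and 4 base dimensions (M, L, T, Θ).
The dimension matrix has rank 4.
Independent dimensionless groups: 6 − 4 = 2.

2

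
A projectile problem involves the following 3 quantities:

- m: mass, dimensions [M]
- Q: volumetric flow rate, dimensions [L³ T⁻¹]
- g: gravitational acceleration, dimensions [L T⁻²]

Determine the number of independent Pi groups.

0

There are 3 variables and 3 base dimensions (M, L, T).
The dimension matrix has rank 3.
Independent dimensionless groups: 3 − 3 = 0.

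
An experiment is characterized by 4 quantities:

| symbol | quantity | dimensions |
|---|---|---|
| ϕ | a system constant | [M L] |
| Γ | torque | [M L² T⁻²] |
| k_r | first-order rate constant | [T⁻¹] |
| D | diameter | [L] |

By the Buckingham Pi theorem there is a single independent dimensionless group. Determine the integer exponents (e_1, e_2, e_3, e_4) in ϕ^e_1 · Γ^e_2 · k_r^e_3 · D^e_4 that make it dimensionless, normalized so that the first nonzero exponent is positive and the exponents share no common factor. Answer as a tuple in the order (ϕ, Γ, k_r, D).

(1, -1, 2, 1)

M: e_1·(1) + e_2·(1) + e_3·(0) + e_4·(0) = 0
L: e_1·(1) + e_2·(2) + e_3·(0) + e_4·(1) = 0
T: e_1·(0) + e_2·(-2) + e_3·(-1) + e_4·(0) = 0
Solving this homogeneous linear system for the smallest-integer solution (first nonzero entry positive) gives (1, -1, 2, 1).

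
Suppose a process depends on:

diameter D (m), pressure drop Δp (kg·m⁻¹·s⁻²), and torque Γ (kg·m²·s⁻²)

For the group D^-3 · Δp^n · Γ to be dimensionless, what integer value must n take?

Balance the M exponent: (1)·n from Δp, plus −3·(0) + (1) = 1 from the rest, must sum to zero.
n + 1 = 0, so n = -1.

-1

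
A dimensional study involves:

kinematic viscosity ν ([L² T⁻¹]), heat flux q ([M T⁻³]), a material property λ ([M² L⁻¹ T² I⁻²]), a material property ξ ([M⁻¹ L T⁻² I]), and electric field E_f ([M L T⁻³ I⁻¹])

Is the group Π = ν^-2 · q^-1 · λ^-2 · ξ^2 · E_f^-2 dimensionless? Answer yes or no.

Sum the exponent of each base dimension across the product:
  M: −2·[ν]_M − [q]_M − 2·[λ]_M + 2·[ξ]_M − 2·[E_f]_M = −2·(0) − (1) − 2·(2) + 2·(-1) − 2·(1) = -9
  L: −2·[ν]_L − [q]_L − 2·[λ]_L + 2·[ξ]_L − 2·[E_f]_L = −2·(2) − (0) − 2·(-1) + 2·(1) − 2·(1) = -2
  T: −2·[ν]_T − [q]_T − 2·[λ]_T + 2·[ξ]_T − 2·[E_f]_T = −2·(-1) − (-3) − 2·(2) + 2·(-2) − 2·(-3) = 3
  I: −2·[ν]_I − [q]_I − 2·[λ]_I + 2·[ξ]_I − 2·[E_f]_I = −2·(0) − (0) − 2·(-2) + 2·(1) − 2·(-1) = 8
Net dimensions [M⁻⁹ L⁻² T³ I⁸] ≠ [1] — not dimensionless.

no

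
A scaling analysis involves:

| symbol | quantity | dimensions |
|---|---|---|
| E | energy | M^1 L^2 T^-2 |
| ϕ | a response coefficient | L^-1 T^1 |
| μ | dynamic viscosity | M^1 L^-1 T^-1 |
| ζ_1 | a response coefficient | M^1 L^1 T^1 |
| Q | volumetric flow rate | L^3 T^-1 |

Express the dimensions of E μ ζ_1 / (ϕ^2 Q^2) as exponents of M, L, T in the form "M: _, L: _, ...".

M: 3, L: -2, T: -2

Collect each base-dimension exponent across the product:
  M: (1) − 2·(0) + (1) + (1) − 2·(0) = 3
  L: (2) − 2·(-1) + (-1) + (1) − 2·(3) = -2
  T: (-2) − 2·(1) + (-1) + (1) − 2·(-1) = -2
So the dimensions are [M³ L⁻² T⁻²].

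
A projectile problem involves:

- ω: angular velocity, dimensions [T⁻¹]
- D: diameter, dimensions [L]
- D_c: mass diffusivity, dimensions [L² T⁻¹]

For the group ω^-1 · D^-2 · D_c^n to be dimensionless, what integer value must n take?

1

Balance the L exponent: (2)·n from D_c, plus −(0) − 2·(1) = -2 from the rest, must sum to zero.
2n − 2 = 0, so n = 1.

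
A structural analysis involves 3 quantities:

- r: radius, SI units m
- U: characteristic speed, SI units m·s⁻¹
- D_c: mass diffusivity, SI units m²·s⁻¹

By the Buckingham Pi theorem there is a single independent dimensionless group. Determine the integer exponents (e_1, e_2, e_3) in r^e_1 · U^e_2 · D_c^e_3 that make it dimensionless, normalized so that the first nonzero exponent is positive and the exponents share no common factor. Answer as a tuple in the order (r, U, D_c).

(1, 1, -1)

L: e_1·(1) + e_2·(1) + e_3·(2) = 0
T: e_1·(0) + e_2·(-1) + e_3·(-1) = 0
Solving this homogeneous linear system for the smallest-integer solution (first nonzero entry positive) gives (1, 1, -1).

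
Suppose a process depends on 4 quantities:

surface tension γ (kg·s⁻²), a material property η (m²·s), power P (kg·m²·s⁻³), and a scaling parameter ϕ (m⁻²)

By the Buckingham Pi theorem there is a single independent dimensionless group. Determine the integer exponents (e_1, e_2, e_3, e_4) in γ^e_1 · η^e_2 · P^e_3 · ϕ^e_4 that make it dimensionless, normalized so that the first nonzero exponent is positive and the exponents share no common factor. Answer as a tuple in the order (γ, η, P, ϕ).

M: e_1·(1) + e_2·(0) + e_3·(1) + e_4·(0) = 0
L: e_1·(0) + e_2·(2) + e_3·(2) + e_4·(-2) = 0
T: e_1·(-2) + e_2·(1) + e_3·(-3) + e_4·(0) = 0
Solving this homogeneous linear system for the smallest-integer solution (first nonzero entry positive) gives (1, -1, -1, -2).

(1, -1, -1, -2)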